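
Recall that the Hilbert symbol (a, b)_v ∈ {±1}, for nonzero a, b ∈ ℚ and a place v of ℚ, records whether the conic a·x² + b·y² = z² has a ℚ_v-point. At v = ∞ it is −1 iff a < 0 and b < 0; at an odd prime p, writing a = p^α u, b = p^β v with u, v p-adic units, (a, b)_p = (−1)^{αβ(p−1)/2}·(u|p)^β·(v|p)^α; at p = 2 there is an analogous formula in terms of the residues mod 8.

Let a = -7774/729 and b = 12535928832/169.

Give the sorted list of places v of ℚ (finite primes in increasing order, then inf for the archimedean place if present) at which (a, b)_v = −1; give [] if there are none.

[2, 3, 7, 29]

(a, b) ≡ (-46, 23142) mod (ℚ^×)²; places V = {2, 3, 7, 13, 19, 23, 29, ∞}.
(a,b)_23: α=1, u≡22; β=2, v≡6 (mod 23); (22|23)=-1, (6|23)=+1; sign (−1)^0·-1^2·+1^1 = +1.
(a,b)_13: α=2, u≡6; β=-2, v≡11 (mod 13); (6|13)=-1, (11|13)=-1; sign (−1)^0·-1^-2·-1^2 = +1.
(a,b)_29: α=0, u≡14; β=1, v≡14 (mod 29); (14|29)=-1, (14|29)=-1; sign (−1)^0·-1^1·-1^0 = -1.
(a,b)_19: α=0, u≡5; β=1, v≡13 (mod 19); (5|19)=+1, (13|19)=-1; sign (−1)^0·+1^1·-1^0 = +1.
(a,b)_7: α=0, u≡3; β=1, v≡2 (mod 7); (3|7)=-1, (2|7)=+1; sign (−1)^0·-1^1·+1^0 = -1.
(a,b)_2: α=1, β=11; u≡1, v≡3 (mod 8); ε(u)ε(v)=0·1, αω(v)=1·1, βω(u)=11·0; sum ≡ 1  ⇒  -1.
(a,b)_3: α=-6, u≡2; β=1, v≡1 (mod 3); (2|3)=-1, (1|3)=+1; sign (−1)^0·-1^1·+1^-6 = -1.
(a,b)_∞: sgn(-46)=−, sgn(23142)=+, so +1.
|Ram(-46, 23142)| = 4, even; anisotropic at {2, 3, 7, 29}.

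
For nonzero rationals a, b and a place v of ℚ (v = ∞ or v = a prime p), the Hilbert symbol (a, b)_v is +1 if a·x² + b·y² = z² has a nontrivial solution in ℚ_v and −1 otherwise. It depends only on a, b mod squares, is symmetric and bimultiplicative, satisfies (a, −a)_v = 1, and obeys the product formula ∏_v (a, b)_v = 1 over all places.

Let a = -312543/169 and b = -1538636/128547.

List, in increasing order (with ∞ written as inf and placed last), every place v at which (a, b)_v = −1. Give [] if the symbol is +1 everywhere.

Mod squares: a ≡ -287, b ≡ -33. Check v ∈ {∞, 2, 3, 7, 11, 13, 17, 23, 41}.
v=∞: -287 < 0 and -33 < 0  ⇒  (a,b)_∞ = -1.
v=23: a=23^0·(≡12), b=23^-2·(≡12) mod 23; (12|23)=+1, (12|23)=+1; (−1)^{0·-2·11}·(+1)^-2·(+1)^0 = +1.
v=3: a=3^2·(≡1), b=3^-5·(≡1) mod 3; (1|3)=+1, (1|3)=+1; (−1)^{2·-5·1}·(+1)^-5·(+1)^2 = +1.
v=11: a=11^2·(≡6), b=11^3·(≡10) mod 11; (6|11)=-1, (10|11)=-1; (−1)^{2·3·5}·(-1)^3·(-1)^2 = -1.
v=13: a=13^-2·(≡3), b=13^0·(≡6) mod 13; (3|13)=+1, (6|13)=-1; (−1)^{-2·0·6}·(+1)^0·(-1)^-2 = +1.
v=41: a=41^1·(≡17), b=41^0·(≡1) mod 41; (17|41)=-1, (1|41)=+1; (−1)^{1·0·20}·(-1)^0·(+1)^1 = +1.
v=2: v_2(a)=0, v_2(b)=2; units ≡ 1, 7 (mod 8); ε·ε+αω+βω = 0·1+0·0+2·0 ≡ 0  ⇒  (a,b)_2 = +1.
v=7: a=7^1·(≡4), b=7^0·(≡1) mod 7; (4|7)=+1, (1|7)=+1; (−1)^{1·0·3}·(+1)^0·(+1)^1 = +1.
v=17: a=17^0·(≡15), b=17^2·(≡15) mod 17; (15|17)=+1, (15|17)=+1; (−1)^{0·2·8}·(+1)^2·(+1)^0 = +1.
Ram(-287, -33) = {11, ∞}; no ℚ_11-point on the conic.

[11, inf]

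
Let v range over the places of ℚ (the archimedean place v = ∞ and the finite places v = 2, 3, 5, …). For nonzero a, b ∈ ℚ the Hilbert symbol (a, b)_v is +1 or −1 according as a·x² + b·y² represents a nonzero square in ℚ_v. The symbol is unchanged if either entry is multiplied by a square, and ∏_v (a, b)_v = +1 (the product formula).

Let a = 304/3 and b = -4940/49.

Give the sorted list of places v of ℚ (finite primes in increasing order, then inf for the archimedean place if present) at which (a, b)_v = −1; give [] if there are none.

Mod squares: a ≡ 57, b ≡ -1235. Check v ∈ {∞, 2, 3, 5, 7, 13, 19}.
v=∞: 57 > 0 and -1235 < 0  ⇒  (a,b)_∞ = +1.
v=5: a=5^0·(≡3), b=5^1·(≡3) mod 5; (3|5)=-1, (3|5)=-1; (−1)^{0·1·2}·(-1)^1·(-1)^0 = -1.
v=3: a=3^-1·(≡1), b=3^0·(≡1) mod 3; (1|3)=+1, (1|3)=+1; (−1)^{-1·0·1}·(+1)^0·(+1)^-1 = +1.
v=19: a=19^1·(≡18), b=19^1·(≡4) mod 19; (18|19)=-1, (4|19)=+1; (−1)^{1·1·9}·(-1)^1·(+1)^1 = +1.
v=13: a=13^0·(≡6), b=13^1·(≡1) mod 13; (6|13)=-1, (1|13)=+1; (−1)^{0·1·6}·(-1)^1·(+1)^0 = -1.
v=2: v_2(a)=4, v_2(b)=2; units ≡ 1, 5 (mod 8); ε·ε+αω+βω = 0·0+4·1+2·0 ≡ 0  ⇒  (a,b)_2 = +1.
v=7: a=7^0·(≡1), b=7^-2·(≡2) mod 7; (1|7)=+1, (2|7)=+1; (−1)^{0·-2·3}·(+1)^-2·(+1)^0 = +1.
(57, -1235 / ℚ) ramifies at {5, 13}: a division algebra.

[5, 13]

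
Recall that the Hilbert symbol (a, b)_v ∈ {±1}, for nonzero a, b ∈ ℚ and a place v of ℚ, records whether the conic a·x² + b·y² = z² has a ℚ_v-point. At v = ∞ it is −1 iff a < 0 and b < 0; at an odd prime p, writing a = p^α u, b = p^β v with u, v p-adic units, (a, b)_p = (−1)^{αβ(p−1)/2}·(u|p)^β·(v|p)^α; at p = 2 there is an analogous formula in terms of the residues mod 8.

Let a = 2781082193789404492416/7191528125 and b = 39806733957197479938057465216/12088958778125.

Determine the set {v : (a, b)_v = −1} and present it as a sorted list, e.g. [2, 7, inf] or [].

(a, b) ≡ (27170, 1870) mod (ℚ^×)²; places V = {2, 3, 5, 11, 13, 17, 19, 23, 37, 41, 53, ∞}.
(a,b)_3: α=6, u≡2; β=8, v≡1 (mod 3); (2|3)=-1, (1|3)=+1; sign (−1)^0·-1^8·+1^6 = +1.
(a,b)_53: α=2, u≡8; β=2, v≡44 (mod 53); (8|53)=-1, (44|53)=+1; sign (−1)^0·-1^2·+1^2 = +1.
(a,b)_17: α=0, u≡4; β=1, v≡2 (mod 17); (4|17)=+1, (2|17)=+1; sign (−1)^0·+1^1·+1^0 = +1.
(a,b)_19: α=3, u≡4; β=4, v≡10 (mod 19); (4|19)=+1, (10|19)=-1; sign (−1)^0·+1^4·-1^3 = -1.
(a,b)_37: α=-2, u≡21; β=-2, v≡13 (mod 37); (21|37)=+1, (13|37)=-1; sign (−1)^0·+1^-2·-1^-2 = +1.
(a,b)_11: α=3, u≡6; β=5, v≡1 (mod 11); (6|11)=-1, (1|11)=+1; sign (−1)^1·-1^5·+1^3 = +1.
(a,b)_41: α=-2, u≡17; β=-4, v≡37 (mod 41); (17|41)=-1, (37|41)=+1; sign (−1)^0·-1^-4·+1^-2 = +1.
(a,b)_13: α=3, u≡4; β=2, v≡2 (mod 13); (4|13)=+1, (2|13)=-1; sign (−1)^0·+1^2·-1^3 = -1.
(a,b)_2: α=7, β=7; u≡1, v≡7 (mod 8); ε(u)ε(v)=0·1, αω(v)=7·0, βω(u)=7·0; sum ≡ 0  ⇒  +1.
(a,b)_23: α=2, u≡19; β=4, v≡20 (mod 23); (19|23)=-1, (20|23)=-1; sign (−1)^0·-1^4·-1^2 = +1.
(a,b)_5: α=-5, u≡4; β=-5, v≡4 (mod 5); (4|5)=+1, (4|5)=+1; sign (−1)^0·+1^-5·+1^-5 = +1.
(a,b)_∞: sgn(27170)=+, sgn(1870)=+, so +1.
|Ram(27170, 1870)| = 2, even; anisotropic at {13, 19}.

[13, 19]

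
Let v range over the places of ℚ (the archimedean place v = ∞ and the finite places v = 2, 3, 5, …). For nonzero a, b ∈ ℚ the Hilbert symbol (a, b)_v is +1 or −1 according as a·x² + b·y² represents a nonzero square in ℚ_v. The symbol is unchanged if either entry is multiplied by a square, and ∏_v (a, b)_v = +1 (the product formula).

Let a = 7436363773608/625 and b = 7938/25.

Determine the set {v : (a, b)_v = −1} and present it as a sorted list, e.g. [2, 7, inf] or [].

[2, 3, 11, 19]

Mod squares: a ≡ 8778, b ≡ 2. Check v ∈ {∞, 2, 3, 5, 7, 11, 19}.
v=19: a=19^1·(≡7), b=19^0·(≡12) mod 19; (7|19)=+1, (12|19)=-1; (−1)^{1·0·9}·(+1)^0·(-1)^1 = -1.
v=∞: 8778 > 0 and 2 > 0  ⇒  (a,b)_∞ = +1.
v=2: v_2(a)=3, v_2(b)=1; units ≡ 5, 1 (mod 8); ε·ε+αω+βω = 0·0+3·0+1·1 ≡ 1  ⇒  (a,b)_2 = -1.
v=3: a=3^7·(≡1), b=3^4·(≡2) mod 3; (1|3)=+1, (2|3)=-1; (−1)^{7·4·1}·(+1)^4·(-1)^7 = -1.
v=7: a=7^5·(≡4), b=7^2·(≡2) mod 7; (4|7)=+1, (2|7)=+1; (−1)^{5·2·3}·(+1)^2·(+1)^5 = +1.
v=11: a=11^3·(≡2), b=11^0·(≡6) mod 11; (2|11)=-1, (6|11)=-1; (−1)^{3·0·5}·(-1)^0·(-1)^3 = -1.
v=5: a=5^-4·(≡3), b=5^-2·(≡3) mod 5; (3|5)=-1, (3|5)=-1; (−1)^{-4·-2·2}·(-1)^-2·(-1)^-4 = +1.
(8778, 2 / ℚ) ramifies at {2, 3, 11, 19}: a division algebra.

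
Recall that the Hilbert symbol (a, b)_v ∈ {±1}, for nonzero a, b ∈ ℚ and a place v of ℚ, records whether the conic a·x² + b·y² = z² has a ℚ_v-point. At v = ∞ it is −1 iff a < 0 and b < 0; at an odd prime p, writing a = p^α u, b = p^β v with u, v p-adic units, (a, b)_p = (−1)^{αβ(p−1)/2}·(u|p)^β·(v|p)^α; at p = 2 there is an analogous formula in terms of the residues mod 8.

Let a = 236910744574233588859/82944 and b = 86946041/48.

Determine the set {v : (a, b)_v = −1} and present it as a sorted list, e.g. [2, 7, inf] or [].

(a, b) ≡ (259, 5323227) mod (ℚ^×)²; places V = {2, 3, 7, 11, 13, 17, 31, 37, ∞}.
(a,b)_11: α=2, u≡10; β=0, v≡7 (mod 11); (10|11)=-1, (7|11)=-1; sign (−1)^0·-1^0·-1^2 = +1.
(a,b)_31: α=2, u≡12; β=1, v≡1 (mod 31); (12|31)=-1, (1|31)=+1; sign (−1)^0·-1^1·+1^2 = -1.
(a,b)_37: α=3, u≡34; β=1, v≡29 (mod 37); (34|37)=+1, (29|37)=-1; sign (−1)^0·+1^1·-1^3 = -1.
(a,b)_17: α=2, u≡16; β=1, v≡15 (mod 17); (16|17)=+1, (15|17)=+1; sign (−1)^0·+1^1·+1^2 = +1.
(a,b)_2: α=-10, β=-4; u≡3, v≡3 (mod 8); ε(u)ε(v)=1·1, αω(v)=-10·1, βω(u)=-4·1; sum ≡ 1  ⇒  -1.
(a,b)_7: α=7, u≡1; β=3, v≡4 (mod 7); (1|7)=+1, (4|7)=+1; sign (−1)^1·+1^3·+1^7 = -1.
(a,b)_3: α=-4, u≡1; β=-1, v≡2 (mod 3); (1|3)=+1, (2|3)=-1; sign (−1)^0·+1^-1·-1^-4 = +1.
(a,b)_13: α=2, u≡1; β=1, v≡11 (mod 13); (1|13)=+1, (11|13)=-1; sign (−1)^0·+1^1·-1^2 = +1.
(a,b)_∞: sgn(259)=+, sgn(5323227)=+, so +1.
|Ram(259, 5323227)| = 4, even; anisotropic at {2, 7, 31, 37}.

[2, 7, 31, 37]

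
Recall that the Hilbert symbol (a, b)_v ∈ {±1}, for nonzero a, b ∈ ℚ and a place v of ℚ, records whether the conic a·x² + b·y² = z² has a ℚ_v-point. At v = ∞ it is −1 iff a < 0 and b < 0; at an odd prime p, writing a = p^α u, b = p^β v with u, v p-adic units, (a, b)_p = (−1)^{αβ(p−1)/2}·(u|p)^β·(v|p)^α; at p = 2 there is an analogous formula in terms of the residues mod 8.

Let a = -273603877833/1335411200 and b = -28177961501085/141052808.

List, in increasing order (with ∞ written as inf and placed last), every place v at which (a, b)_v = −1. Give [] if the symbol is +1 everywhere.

[31, inf]

(a, b) ≡ (-221154, -1105770) mod (ℚ^×)²; places V = {2, 3, 5, 11, 13, 17, 19, 29, 31, 41, 59, ∞}.
(a,b)_17: α=-2, u≡8; β=-2, v≡3 (mod 17); (8|17)=+1, (3|17)=-1; sign (−1)^0·+1^-2·-1^-2 = +1.
(a,b)_5: α=-2, u≡4; β=1, v≡1 (mod 5); (4|5)=+1, (1|5)=+1; sign (−1)^0·+1^1·+1^-2 = +1.
(a,b)_∞: sgn(-221154)=−, sgn(-1105770)=−, so -1.
(a,b)_11: α=4, u≡1; β=4, v≡3 (mod 11); (1|11)=+1, (3|11)=+1; sign (−1)^0·+1^4·+1^4 = +1.
(a,b)_41: α=1, u≡5; β=1, v≡37 (mod 41); (5|41)=+1, (37|41)=+1; sign (−1)^0·+1^1·+1^1 = +1.
(a,b)_13: α=2, u≡7; β=-2, v≡12 (mod 13); (7|13)=-1, (12|13)=+1; sign (−1)^0·-1^-2·+1^2 = +1.
(a,b)_2: α=-9, β=-3; u≡7, v≡3 (mod 8); ε(u)ε(v)=1·1, αω(v)=-9·1, βω(u)=-3·0; sum ≡ 0  ⇒  +1.
(a,b)_3: α=1, u≡1; β=1, v≡2 (mod 3); (1|3)=+1, (2|3)=-1; sign (−1)^1·+1^1·-1^1 = +1.
(a,b)_31: α=1, u≡6; β=1, v≡17 (mod 31); (6|31)=-1, (17|31)=-1; sign (−1)^1·-1^1·-1^1 = -1.
(a,b)_59: α=0, u≡40; β=2, v≡44 (mod 59); (40|59)=-1, (44|59)=-1; sign (−1)^0·-1^2·-1^0 = +1.
(a,b)_29: α=1, u≡5; β=1, v≡5 (mod 29); (5|29)=+1, (5|29)=+1; sign (−1)^0·+1^1·+1^1 = +1.
(a,b)_19: α=-2, u≡17; β=-2, v≡17 (mod 19); (17|19)=+1, (17|19)=+1; sign (−1)^0·+1^-2·+1^-2 = +1.
Ram(-221154, -1105770) = {31, ∞}; no ℚ_31-point on the conic.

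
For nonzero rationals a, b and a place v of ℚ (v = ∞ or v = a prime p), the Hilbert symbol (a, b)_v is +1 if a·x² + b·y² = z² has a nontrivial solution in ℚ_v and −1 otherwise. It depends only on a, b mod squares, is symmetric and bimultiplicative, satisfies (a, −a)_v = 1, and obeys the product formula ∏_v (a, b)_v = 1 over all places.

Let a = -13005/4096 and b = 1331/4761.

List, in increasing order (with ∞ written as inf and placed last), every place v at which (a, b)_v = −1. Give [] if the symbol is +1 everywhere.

[2, 11]

Mod squares: a ≡ -5, b ≡ 11. Check v ∈ {∞, 2, 3, 5, 11, 17, 23}.
v=∞: -5 < 0 and 11 > 0  ⇒  (a,b)_∞ = +1.
v=3: a=3^2·(≡1), b=3^-2·(≡2) mod 3; (1|3)=+1, (2|3)=-1; (−1)^{2·-2·1}·(+1)^-2·(-1)^2 = +1.
v=11: a=11^0·(≡2), b=11^3·(≡5) mod 11; (2|11)=-1, (5|11)=+1; (−1)^{0·3·5}·(-1)^3·(+1)^0 = -1.
v=5: a=5^1·(≡4), b=5^0·(≡1) mod 5; (4|5)=+1, (1|5)=+1; (−1)^{1·0·2}·(+1)^0·(+1)^1 = +1.
v=2: v_2(a)=-12, v_2(b)=0; units ≡ 3, 3 (mod 8); ε·ε+αω+βω = 1·1+-12·1+0·1 ≡ 1  ⇒  (a,b)_2 = -1.
v=17: a=17^2·(≡11), b=17^0·(≡5) mod 17; (11|17)=-1, (5|17)=-1; (−1)^{2·0·8}·(-1)^0·(-1)^2 = +1.
v=23: a=23^0·(≡18), b=23^-2·(≡15) mod 23; (18|23)=+1, (15|23)=-1; (−1)^{0·-2·11}·(+1)^-2·(-1)^0 = +1.
|Ram(-5, 11)| = 2, even; anisotropic at {2, 11}.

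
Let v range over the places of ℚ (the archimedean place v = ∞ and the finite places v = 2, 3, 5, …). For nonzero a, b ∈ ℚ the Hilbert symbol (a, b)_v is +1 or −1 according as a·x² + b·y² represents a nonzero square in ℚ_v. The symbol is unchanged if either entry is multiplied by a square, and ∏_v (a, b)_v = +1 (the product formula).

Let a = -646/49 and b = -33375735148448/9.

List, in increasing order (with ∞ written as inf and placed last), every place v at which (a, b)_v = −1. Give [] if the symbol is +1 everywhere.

[7, 29, 37, inf]

Mod squares: a ≡ -646, b ≡ -165242. Check v ∈ {∞, 2, 3, 7, 11, 17, 19, 29, 37}.
v=17: a=17^1·(≡2), b=17^2·(≡15) mod 17; (2|17)=+1, (15|17)=+1; (−1)^{1·2·8}·(+1)^2·(+1)^1 = +1.
v=∞: -646 < 0 and -165242 < 0  ⇒  (a,b)_∞ = -1.
v=7: a=7^-2·(≡5), b=7^1·(≡3) mod 7; (5|7)=-1, (3|7)=-1; (−1)^{-2·1·3}·(-1)^1·(-1)^-2 = -1.
v=19: a=19^1·(≡9), b=19^2·(≡16) mod 19; (9|19)=+1, (16|19)=+1; (−1)^{1·2·9}·(+1)^2·(+1)^1 = +1.
v=3: a=3^0·(≡2), b=3^-2·(≡1) mod 3; (2|3)=-1, (1|3)=+1; (−1)^{0·-2·1}·(-1)^-2·(+1)^0 = +1.
v=29: a=29^0·(≡17), b=29^1·(≡26) mod 29; (17|29)=-1, (26|29)=-1; (−1)^{0·1·14}·(-1)^1·(-1)^0 = -1.
v=37: a=37^0·(≡14), b=37^1·(≡36) mod 37; (14|37)=-1, (36|37)=+1; (−1)^{0·1·18}·(-1)^1·(+1)^0 = -1.
v=11: a=11^0·(≡5), b=11^3·(≡5) mod 11; (5|11)=+1, (5|11)=+1; (−1)^{0·3·5}·(+1)^3·(+1)^0 = +1.
v=2: v_2(a)=1, v_2(b)=5; units ≡ 5, 3 (mod 8); ε·ε+αω+βω = 0·1+1·1+5·1 ≡ 0  ⇒  (a,b)_2 = +1.
(-646, -165242 / ℚ) ramifies at {7, 29, 37, ∞}: a division algebra.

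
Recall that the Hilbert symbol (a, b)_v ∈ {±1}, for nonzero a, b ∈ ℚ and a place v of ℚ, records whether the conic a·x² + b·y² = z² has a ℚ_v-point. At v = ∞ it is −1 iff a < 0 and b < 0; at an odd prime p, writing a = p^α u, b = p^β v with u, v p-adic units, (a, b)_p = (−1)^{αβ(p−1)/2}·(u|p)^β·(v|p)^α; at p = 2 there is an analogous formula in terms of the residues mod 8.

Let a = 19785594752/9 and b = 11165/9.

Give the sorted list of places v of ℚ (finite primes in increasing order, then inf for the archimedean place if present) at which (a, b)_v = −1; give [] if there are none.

(a, b) ≡ (62, 11165) mod (ℚ^×)²; places V = {2, 3, 5, 7, 11, 29, 31, ∞}.
(a,b)_∞: sgn(62)=+, sgn(11165)=+, so +1.
(a,b)_29: α=2, u≡25; β=1, v≡17 (mod 29); (25|29)=+1, (17|29)=-1; sign (−1)^0·+1^1·-1^2 = +1.
(a,b)_3: α=-2, u≡2; β=-2, v≡2 (mod 3); (2|3)=-1, (2|3)=-1; sign (−1)^0·-1^-2·-1^-2 = +1.
(a,b)_11: α=2, u≡10; β=1, v≡4 (mod 11); (10|11)=-1, (4|11)=+1; sign (−1)^0·-1^1·+1^2 = -1.
(a,b)_2: α=7, β=0; u≡7, v≡5 (mod 8); ε(u)ε(v)=1·0, αω(v)=7·1, βω(u)=0·0; sum ≡ 1  ⇒  -1.
(a,b)_5: α=0, u≡3; β=1, v≡2 (mod 5); (3|5)=-1, (2|5)=-1; sign (−1)^0·-1^1·-1^0 = -1.
(a,b)_7: α=2, u≡6; β=1, v≡3 (mod 7); (6|7)=-1, (3|7)=-1; sign (−1)^0·-1^1·-1^2 = -1.
(a,b)_31: α=1, u≡28; β=0, v≡4 (mod 31); (28|31)=+1, (4|31)=+1; sign (−1)^0·+1^0·+1^1 = +1.
Ram(62, 11165) = {2, 5, 7, 11}; no ℚ_2-point on the conic.

[2, 5, 7, 11]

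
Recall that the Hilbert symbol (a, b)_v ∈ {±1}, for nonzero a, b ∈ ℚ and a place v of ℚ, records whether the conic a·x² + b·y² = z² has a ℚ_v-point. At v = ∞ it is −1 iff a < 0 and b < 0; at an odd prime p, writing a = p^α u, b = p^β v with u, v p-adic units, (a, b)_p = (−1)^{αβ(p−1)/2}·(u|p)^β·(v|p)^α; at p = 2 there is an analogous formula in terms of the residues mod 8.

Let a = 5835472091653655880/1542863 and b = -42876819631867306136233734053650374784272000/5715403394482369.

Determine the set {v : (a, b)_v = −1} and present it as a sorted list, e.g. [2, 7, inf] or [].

(a, b) ≡ (8420990, -570) mod (ℚ^×)²; places V = {2, 3, 5, 7, 11, 13, 19, 23, 37, 41, 47, ∞}.
(a,b)_13: α=2, u≡5; β=4, v≡6 (mod 13); (5|13)=-1, (6|13)=-1; sign (−1)^0·-1^4·-1^2 = +1.
(a,b)_23: α=-1, u≡4; β=-2, v≡14 (mod 23); (4|23)=+1, (14|23)=-1; sign (−1)^0·+1^-2·-1^-1 = -1.
(a,b)_∞: sgn(8420990)=+, sgn(-570)=−, so +1.
(a,b)_5: α=1, u≡2; β=3, v≡1 (mod 5); (2|5)=-1, (1|5)=+1; sign (−1)^0·-1^3·+1^1 = -1.
(a,b)_2: α=3, β=7; u≡7, v≡3 (mod 8); ε(u)ε(v)=1·1, αω(v)=3·1, βω(u)=7·0; sum ≡ 0  ⇒  +1.
(a,b)_11: α=4, u≡6; β=8, v≡7 (mod 11); (6|11)=-1, (7|11)=-1; sign (−1)^0·-1^8·-1^4 = +1.
(a,b)_7: α=-2, u≡2; β=-8, v≡1 (mod 7); (2|7)=+1, (1|7)=+1; sign (−1)^0·+1^-8·+1^-2 = +1.
(a,b)_37: α=-2, u≡11; β=-4, v≡13 (mod 37); (11|37)=+1, (13|37)=-1; sign (−1)^0·+1^-4·-1^-2 = +1.
(a,b)_47: α=3, u≡9; β=8, v≡43 (mod 47); (9|47)=+1, (43|47)=-1; sign (−1)^0·+1^8·-1^3 = -1.
(a,b)_3: α=6, u≡2; β=13, v≡2 (mod 3); (2|3)=-1, (2|3)=-1; sign (−1)^0·-1^13·-1^6 = -1.
(a,b)_41: α=1, u≡33; β=2, v≡21 (mod 41); (33|41)=+1, (21|41)=+1; sign (−1)^0·+1^2·+1^1 = +1.
(a,b)_19: α=1, u≡5; β=3, v≡18 (mod 19); (5|19)=+1, (18|19)=-1; sign (−1)^1·+1^3·-1^1 = +1.
(8420990, -570 / ℚ) ramifies at {3, 5, 23, 47}: a division algebra.

[3, 5, 23, 47]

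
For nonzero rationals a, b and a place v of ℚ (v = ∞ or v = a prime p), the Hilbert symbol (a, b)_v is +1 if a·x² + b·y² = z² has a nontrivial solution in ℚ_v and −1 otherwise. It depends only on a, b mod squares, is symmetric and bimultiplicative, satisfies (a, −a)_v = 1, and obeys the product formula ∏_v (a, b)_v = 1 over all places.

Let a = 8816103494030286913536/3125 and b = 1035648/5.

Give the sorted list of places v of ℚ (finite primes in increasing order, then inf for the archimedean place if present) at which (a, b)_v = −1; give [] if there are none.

(a, b) ≡ (47763870, 8990) mod (ℚ^×)²; places V = {2, 3, 5, 7, 11, 23, 29, 31, ∞}.
(a,b)_3: α=3, u≡2; β=2, v≡2 (mod 3); (2|3)=-1, (2|3)=-1; sign (−1)^0·-1^2·-1^3 = -1.
(a,b)_31: α=3, u≡4; β=1, v≡29 (mod 31); (4|31)=+1, (29|31)=-1; sign (−1)^1·+1^1·-1^3 = +1.
(a,b)_2: α=21, β=7; u≡7, v≡7 (mod 8); ε(u)ε(v)=1·1, αω(v)=21·0, βω(u)=7·0; sum ≡ 1  ⇒  -1.
(a,b)_5: α=-5, u≡1; β=-1, v≡3 (mod 5); (1|5)=+1, (3|5)=-1; sign (−1)^0·+1^-1·-1^-5 = -1.
(a,b)_23: α=1, u≡20; β=0, v≡10 (mod 23); (20|23)=-1, (10|23)=-1; sign (−1)^0·-1^0·-1^1 = -1.
(a,b)_7: α=1, u≡3; β=0, v≡1 (mod 7); (3|7)=-1, (1|7)=+1; sign (−1)^0·-1^0·+1^1 = +1.
(a,b)_29: α=3, u≡24; β=1, v≡20 (mod 29); (24|29)=+1, (20|29)=+1; sign (−1)^0·+1^1·+1^3 = +1.
(a,b)_11: α=3, u≡2; β=0, v≡4 (mod 11); (2|11)=-1, (4|11)=+1; sign (−1)^0·-1^0·+1^3 = +1.
(a,b)_∞: sgn(47763870)=+, sgn(8990)=+, so +1.
Ram(47763870, 8990) = {2, 3, 5, 23}; no ℚ_2-point on the conic.

[2, 3, 5, 23]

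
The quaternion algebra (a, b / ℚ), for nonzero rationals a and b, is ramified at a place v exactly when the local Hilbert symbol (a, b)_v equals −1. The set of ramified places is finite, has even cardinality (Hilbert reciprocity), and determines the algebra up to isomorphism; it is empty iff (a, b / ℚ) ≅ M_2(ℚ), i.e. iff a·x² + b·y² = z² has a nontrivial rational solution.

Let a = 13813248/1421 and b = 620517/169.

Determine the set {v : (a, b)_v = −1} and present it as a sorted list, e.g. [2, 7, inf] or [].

[2, 23]

Mod squares: a ≡ 2958, b ≡ 1173. Check v ∈ {∞, 2, 3, 7, 13, 17, 23, 29}.
v=2: v_2(a)=9, v_2(b)=0; units ≡ 7, 5 (mod 8); ε·ε+αω+βω = 1·0+9·1+0·0 ≡ 1  ⇒  (a,b)_2 = -1.
v=3: a=3^1·(≡2), b=3^1·(≡1) mod 3; (2|3)=-1, (1|3)=+1; (−1)^{1·1·1}·(-1)^1·(+1)^1 = +1.
v=29: a=29^-1·(≡10), b=29^0·(≡5) mod 29; (10|29)=-1, (5|29)=+1; (−1)^{-1·0·14}·(-1)^0·(+1)^-1 = +1.
v=13: a=13^0·(≡5), b=13^-2·(≡1) mod 13; (5|13)=-1, (1|13)=+1; (−1)^{0·-2·6}·(-1)^-2·(+1)^0 = +1.
v=17: a=17^1·(≡8), b=17^1·(≡15) mod 17; (8|17)=+1, (15|17)=+1; (−1)^{1·1·8}·(+1)^1·(+1)^1 = +1.
v=∞: 2958 > 0 and 1173 > 0  ⇒  (a,b)_∞ = +1.
v=23: a=23^2·(≡17), b=23^3·(≡15) mod 23; (17|23)=-1, (15|23)=-1; (−1)^{2·3·11}·(-1)^3·(-1)^2 = -1.
v=7: a=7^-2·(≡1), b=7^0·(≡2) mod 7; (1|7)=+1, (2|7)=+1; (−1)^{-2·0·3}·(+1)^0·(+1)^-2 = +1.
|Ram(2958, 1173)| = 2, even; anisotropic at {2, 23}.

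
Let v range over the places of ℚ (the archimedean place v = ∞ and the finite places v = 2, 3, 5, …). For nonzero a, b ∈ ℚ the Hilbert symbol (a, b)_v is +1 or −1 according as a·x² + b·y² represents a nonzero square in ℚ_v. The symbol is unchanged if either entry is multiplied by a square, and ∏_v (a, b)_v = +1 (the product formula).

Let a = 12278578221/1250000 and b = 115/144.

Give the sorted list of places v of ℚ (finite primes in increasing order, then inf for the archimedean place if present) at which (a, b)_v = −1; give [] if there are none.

Mod squares: a ≡ 823745, b ≡ 115. Check v ∈ {∞, 2, 3, 5, 7, 13, 19, 23, 29}.
v=3: a=3^2·(≡2), b=3^-2·(≡1) mod 3; (2|3)=-1, (1|3)=+1; (−1)^{2·-2·1}·(-1)^-2·(+1)^2 = +1.
v=29: a=29^1·(≡27), b=29^0·(≡1) mod 29; (27|29)=-1, (1|29)=+1; (−1)^{1·0·14}·(-1)^0·(+1)^1 = +1.
v=19: a=19^1·(≡17), b=19^0·(≡7) mod 19; (17|19)=+1, (7|19)=+1; (−1)^{1·0·9}·(+1)^0·(+1)^1 = +1.
v=23: a=23^1·(≡12), b=23^1·(≡20) mod 23; (12|23)=+1, (20|23)=-1; (−1)^{1·1·11}·(+1)^1·(-1)^1 = +1.
v=∞: 823745 > 0 and 115 > 0  ⇒  (a,b)_∞ = +1.
v=13: a=13^3·(≡12), b=13^0·(≡11) mod 13; (12|13)=+1, (11|13)=-1; (−1)^{3·0·6}·(+1)^0·(-1)^3 = -1.
v=5: a=5^-7·(≡1), b=5^1·(≡2) mod 5; (1|5)=+1, (2|5)=-1; (−1)^{-7·1·2}·(+1)^1·(-1)^-7 = -1.
v=2: v_2(a)=-4, v_2(b)=-4; units ≡ 1, 3 (mod 8); ε·ε+αω+βω = 0·1+-4·1+-4·0 ≡ 0  ⇒  (a,b)_2 = +1.
v=7: a=7^2·(≡5), b=7^0·(≡6) mod 7; (5|7)=-1, (6|7)=-1; (−1)^{2·0·3}·(-1)^0·(-1)^2 = +1.
Ram(823745, 115) = {5, 13}; no ℚ_5-point on the conic.

[5, 13]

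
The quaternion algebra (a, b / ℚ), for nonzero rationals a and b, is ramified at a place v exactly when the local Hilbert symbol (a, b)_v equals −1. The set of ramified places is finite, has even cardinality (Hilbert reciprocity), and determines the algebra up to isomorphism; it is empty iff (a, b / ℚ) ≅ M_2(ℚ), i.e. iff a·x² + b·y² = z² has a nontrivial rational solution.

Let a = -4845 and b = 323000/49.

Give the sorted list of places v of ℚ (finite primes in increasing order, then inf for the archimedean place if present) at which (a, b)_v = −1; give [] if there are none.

[3, 17]

(a, b) ≡ (-4845, 3230) mod (ℚ^×)²; places V = {2, 3, 5, 7, 17, 19, ∞}.
(a,b)_17: α=1, u≡4; β=1, v≡3 (mod 17); (4|17)=+1, (3|17)=-1; sign (−1)^0·+1^1·-1^1 = -1.
(a,b)_19: α=1, u≡11; β=1, v≡3 (mod 19); (11|19)=+1, (3|19)=-1; sign (−1)^1·+1^1·-1^1 = +1.
(a,b)_2: α=0, β=3; u≡3, v≡7 (mod 8); ε(u)ε(v)=1·1, αω(v)=0·0, βω(u)=3·1; sum ≡ 0  ⇒  +1.
(a,b)_5: α=1, u≡1; β=3, v≡1 (mod 5); (1|5)=+1, (1|5)=+1; sign (−1)^0·+1^3·+1^1 = +1.
(a,b)_∞: sgn(-4845)=−, sgn(3230)=+, so +1.
(a,b)_3: α=1, u≡2; β=0, v≡2 (mod 3); (2|3)=-1, (2|3)=-1; sign (−1)^0·-1^0·-1^1 = -1.
(a,b)_7: α=0, u≡6; β=-2, v≡6 (mod 7); (6|7)=-1, (6|7)=-1; sign (−1)^0·-1^-2·-1^0 = +1.
(-4845, 3230 / ℚ) ramifies at {3, 17}: a division algebra.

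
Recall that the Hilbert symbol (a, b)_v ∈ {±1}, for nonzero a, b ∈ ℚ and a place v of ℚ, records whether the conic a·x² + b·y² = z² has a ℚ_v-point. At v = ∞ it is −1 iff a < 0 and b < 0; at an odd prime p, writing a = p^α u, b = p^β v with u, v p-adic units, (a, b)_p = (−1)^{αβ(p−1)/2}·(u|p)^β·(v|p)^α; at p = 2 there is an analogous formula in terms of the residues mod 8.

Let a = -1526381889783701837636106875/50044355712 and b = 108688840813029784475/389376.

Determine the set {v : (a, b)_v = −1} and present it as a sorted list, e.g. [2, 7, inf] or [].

[2, 37]

(a, b) ≡ (-21238, 779) mod (ℚ^×)²; places V = {2, 3, 5, 7, 13, 17, 19, 29, 37, 41, 47, ∞}.
(a,b)_37: α=3, u≡23; β=2, v≡23 (mod 37); (23|37)=-1, (23|37)=-1; sign (−1)^0·-1^2·-1^3 = -1.
(a,b)_2: α=-7, β=-8; u≡5, v≡3 (mod 8); ε(u)ε(v)=0·1, αω(v)=-7·1, βω(u)=-8·1; sum ≡ 1  ⇒  -1.
(a,b)_17: α=2, u≡12; β=2, v≡3 (mod 17); (12|17)=-1, (3|17)=-1; sign (−1)^0·-1^2·-1^2 = +1.
(a,b)_7: α=5, u≡4; β=2, v≡1 (mod 7); (4|7)=+1, (1|7)=+1; sign (−1)^0·+1^2·+1^5 = +1.
(a,b)_19: α=4, u≡5; β=5, v≡3 (mod 19); (5|19)=+1, (3|19)=-1; sign (−1)^0·+1^5·-1^4 = +1.
(a,b)_47: α=2, u≡17; β=2, v≡7 (mod 47); (17|47)=+1, (7|47)=+1; sign (−1)^0·+1^2·+1^2 = +1.
(a,b)_13: α=-6, u≡4; β=-2, v≡4 (mod 13); (4|13)=+1, (4|13)=+1; sign (−1)^0·+1^-2·+1^-6 = +1.
(a,b)_3: α=-4, u≡2; β=-2, v≡2 (mod 3); (2|3)=-1, (2|3)=-1; sign (−1)^0·-1^-2·-1^-4 = +1.
(a,b)_41: α=1, u≡19; β=1, v≡7 (mod 41); (19|41)=-1, (7|41)=-1; sign (−1)^0·-1^1·-1^1 = +1.
(a,b)_29: α=2, u≡8; β=0, v≡20 (mod 29); (8|29)=-1, (20|29)=+1; sign (−1)^0·-1^0·+1^2 = +1.
(a,b)_∞: sgn(-21238)=−, sgn(779)=+, so +1.
(a,b)_5: α=4, u≡2; β=2, v≡4 (mod 5); (2|5)=-1, (4|5)=+1; sign (−1)^0·-1^2·+1^4 = +1.
(-21238, 779 / ℚ) ramifies at {2, 37}: a division algebra.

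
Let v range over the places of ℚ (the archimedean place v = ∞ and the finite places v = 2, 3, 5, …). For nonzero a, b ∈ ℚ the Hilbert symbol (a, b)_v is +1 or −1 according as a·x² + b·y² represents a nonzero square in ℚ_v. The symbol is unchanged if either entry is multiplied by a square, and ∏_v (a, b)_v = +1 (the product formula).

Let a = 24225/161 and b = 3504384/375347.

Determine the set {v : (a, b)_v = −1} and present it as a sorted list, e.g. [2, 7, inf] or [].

Mod squares: a ≡ 156009, b ≡ 203. Check v ∈ {∞, 2, 3, 5, 7, 13, 17, 19, 23, 29, 43}.
v=5: a=5^2·(≡4), b=5^0·(≡2) mod 5; (4|5)=+1, (2|5)=-1; (−1)^{2·0·2}·(+1)^0·(-1)^2 = +1.
v=13: a=13^0·(≡9), b=13^2·(≡6) mod 13; (9|13)=+1, (6|13)=-1; (−1)^{0·2·6}·(+1)^2·(-1)^0 = +1.
v=29: a=29^0·(≡26), b=29^-1·(≡22) mod 29; (26|29)=-1, (22|29)=+1; (−1)^{0·-1·14}·(-1)^-1·(+1)^0 = -1.
v=2: v_2(a)=0, v_2(b)=8; units ≡ 1, 3 (mod 8); ε·ε+αω+βω = 0·1+0·1+8·0 ≡ 0  ⇒  (a,b)_2 = +1.
v=7: a=7^-1·(≡6), b=7^-1·(≡2) mod 7; (6|7)=-1, (2|7)=+1; (−1)^{-1·-1·3}·(-1)^-1·(+1)^-1 = +1.
v=∞: 156009 > 0 and 203 > 0  ⇒  (a,b)_∞ = +1.
v=3: a=3^1·(≡1), b=3^4·(≡2) mod 3; (1|3)=+1, (2|3)=-1; (−1)^{1·4·1}·(+1)^4·(-1)^1 = -1.
v=23: a=23^-1·(≡14), b=23^0·(≡15) mod 23; (14|23)=-1, (15|23)=-1; (−1)^{-1·0·11}·(-1)^0·(-1)^-1 = -1.
v=43: a=43^0·(≡22), b=43^-2·(≡24) mod 43; (22|43)=-1, (24|43)=+1; (−1)^{0·-2·21}·(-1)^-2·(+1)^0 = +1.
v=19: a=19^1·(≡15), b=19^0·(≡12) mod 19; (15|19)=-1, (12|19)=-1; (−1)^{1·0·9}·(-1)^0·(-1)^1 = -1.
v=17: a=17^1·(≡6), b=17^0·(≡1) mod 17; (6|17)=-1, (1|17)=+1; (−1)^{1·0·8}·(-1)^0·(+1)^1 = +1.
|Ram(156009, 203)| = 4, even; anisotropic at {3, 19, 23, 29}.

[3, 19, 23, 29]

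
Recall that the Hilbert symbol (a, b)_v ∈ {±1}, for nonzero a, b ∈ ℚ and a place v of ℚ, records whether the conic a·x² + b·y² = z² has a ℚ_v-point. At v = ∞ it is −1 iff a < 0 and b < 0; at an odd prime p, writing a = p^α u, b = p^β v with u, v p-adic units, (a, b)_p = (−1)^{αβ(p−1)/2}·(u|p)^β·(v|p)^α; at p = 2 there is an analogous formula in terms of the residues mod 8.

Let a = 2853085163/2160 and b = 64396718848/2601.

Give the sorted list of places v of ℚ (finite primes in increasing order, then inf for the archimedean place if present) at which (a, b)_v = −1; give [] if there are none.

(a, b) ≡ (410205, 42427) mod (ℚ^×)²; places V = {2, 3, 5, 7, 11, 17, 19, 23, 29, 41, ∞}.
(a,b)_∞: sgn(410205)=+, sgn(42427)=+, so +1.
(a,b)_11: α=0, u≡4; β=3, v≡10 (mod 11); (4|11)=+1, (10|11)=-1; sign (−1)^0·+1^3·-1^0 = +1.
(a,b)_19: α=2, u≡15; β=1, v≡12 (mod 19); (15|19)=-1, (12|19)=-1; sign (−1)^0·-1^1·-1^2 = -1.
(a,b)_2: α=-4, β=8; u≡5, v≡3 (mod 8); ε(u)ε(v)=0·1, αω(v)=-4·1, βω(u)=8·1; sum ≡ 0  ⇒  +1.
(a,b)_5: α=-1, u≡4; β=0, v≡3 (mod 5); (4|5)=+1, (3|5)=-1; sign (−1)^0·+1^0·-1^-1 = -1.
(a,b)_23: α=1, u≡15; β=0, v≡14 (mod 23); (15|23)=-1, (14|23)=-1; sign (−1)^0·-1^0·-1^1 = -1.
(a,b)_29: α=1, u≡13; β=1, v≡23 (mod 29); (13|29)=+1, (23|29)=+1; sign (−1)^0·+1^1·+1^1 = +1.
(a,b)_17: α=2, u≡10; β=-2, v≡6 (mod 17); (10|17)=-1, (6|17)=-1; sign (−1)^0·-1^-2·-1^2 = +1.
(a,b)_7: α=0, u≡3; β=3, v≡5 (mod 7); (3|7)=-1, (5|7)=-1; sign (−1)^0·-1^3·-1^0 = -1.
(a,b)_3: α=-3, u≡1; β=-2, v≡1 (mod 3); (1|3)=+1, (1|3)=+1; sign (−1)^0·+1^-2·+1^-3 = +1.
(a,b)_41: α=1, u≡23; β=0, v≡21 (mod 41); (23|41)=+1, (21|41)=+1; sign (−1)^0·+1^0·+1^1 = +1.
(410205, 42427 / ℚ) ramifies at {5, 7, 19, 23}: a division algebra.

[5, 7, 19, 23]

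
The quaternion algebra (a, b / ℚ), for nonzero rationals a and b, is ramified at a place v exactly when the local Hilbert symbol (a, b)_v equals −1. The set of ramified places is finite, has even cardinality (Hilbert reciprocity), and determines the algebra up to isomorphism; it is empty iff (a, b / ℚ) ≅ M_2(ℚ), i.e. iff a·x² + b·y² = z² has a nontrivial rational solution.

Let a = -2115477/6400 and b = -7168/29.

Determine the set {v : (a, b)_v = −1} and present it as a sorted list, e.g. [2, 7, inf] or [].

[7, 13, 29, inf]

Mod squares: a ≡ -533, b ≡ -203. Check v ∈ {∞, 2, 3, 5, 7, 13, 29, 41}.
v=5: a=5^-2·(≡3), b=5^0·(≡3) mod 5; (3|5)=-1, (3|5)=-1; (−1)^{-2·0·2}·(-1)^0·(-1)^-2 = +1.
v=13: a=13^1·(≡11), b=13^0·(≡7) mod 13; (11|13)=-1, (7|13)=-1; (−1)^{1·0·6}·(-1)^0·(-1)^1 = -1.
v=3: a=3^4·(≡1), b=3^0·(≡1) mod 3; (1|3)=+1, (1|3)=+1; (−1)^{4·0·1}·(+1)^0·(+1)^4 = +1.
v=7: a=7^2·(≡5), b=7^1·(≡5) mod 7; (5|7)=-1, (5|7)=-1; (−1)^{2·1·3}·(-1)^1·(-1)^2 = -1.
v=2: v_2(a)=-8, v_2(b)=10; units ≡ 3, 5 (mod 8); ε·ε+αω+βω = 1·0+-8·1+10·1 ≡ 0  ⇒  (a,b)_2 = +1.
v=41: a=41^1·(≡26), b=41^0·(≡37) mod 41; (26|41)=-1, (37|41)=+1; (−1)^{1·0·20}·(-1)^0·(+1)^1 = +1.
v=∞: -533 < 0 and -203 < 0  ⇒  (a,b)_∞ = -1.
v=29: a=29^0·(≡8), b=29^-1·(≡24) mod 29; (8|29)=-1, (24|29)=+1; (−1)^{0·-1·14}·(-1)^-1·(+1)^0 = -1.
(-533, -203 / ℚ) ramifies at {7, 13, 29, ∞}: a division algebra.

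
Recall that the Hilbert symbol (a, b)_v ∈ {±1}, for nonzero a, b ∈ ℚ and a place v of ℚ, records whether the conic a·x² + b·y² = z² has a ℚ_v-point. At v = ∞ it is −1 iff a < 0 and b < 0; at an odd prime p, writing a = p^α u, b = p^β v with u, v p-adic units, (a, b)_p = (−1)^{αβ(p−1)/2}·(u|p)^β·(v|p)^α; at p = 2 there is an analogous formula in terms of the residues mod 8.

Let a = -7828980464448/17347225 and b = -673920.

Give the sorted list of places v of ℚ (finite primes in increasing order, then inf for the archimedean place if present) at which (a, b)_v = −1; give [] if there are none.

[5, 13, 19, inf]

(a, b) ≡ (-437, -130) mod (ℚ^×)²; places V = {2, 3, 5, 7, 11, 13, 17, 19, 23, ∞}.
(a,b)_∞: sgn(-437)=−, sgn(-130)=−, so -1.
(a,b)_11: α=2, u≡9; β=0, v≡6 (mod 11); (9|11)=+1, (6|11)=-1; sign (−1)^0·+1^0·-1^2 = +1.
(a,b)_23: α=1, u≡6; β=0, v≡3 (mod 23); (6|23)=+1, (3|23)=+1; sign (−1)^0·+1^0·+1^1 = +1.
(a,b)_2: α=6, β=7; u≡3, v≡7 (mod 8); ε(u)ε(v)=1·1, αω(v)=6·0, βω(u)=7·1; sum ≡ 0  ⇒  +1.
(a,b)_17: α=-2, u≡5; β=0, v≡11 (mod 17); (5|17)=-1, (11|17)=-1; sign (−1)^0·-1^0·-1^-2 = +1.
(a,b)_13: α=4, u≡8; β=1, v≡4 (mod 13); (8|13)=-1, (4|13)=+1; sign (−1)^0·-1^1·+1^4 = -1.
(a,b)_7: α=-4, u≡4; β=0, v≡5 (mod 7); (4|7)=+1, (5|7)=-1; sign (−1)^0·+1^0·-1^-4 = +1.
(a,b)_3: α=4, u≡1; β=4, v≡2 (mod 3); (1|3)=+1, (2|3)=-1; sign (−1)^0·+1^4·-1^4 = +1.
(a,b)_19: α=1, u≡2; β=0, v≡10 (mod 19); (2|19)=-1, (10|19)=-1; sign (−1)^0·-1^0·-1^1 = -1.
(a,b)_5: α=-2, u≡3; β=1, v≡1 (mod 5); (3|5)=-1, (1|5)=+1; sign (−1)^0·-1^1·+1^-2 = -1.
(-437, -130 / ℚ) ramifies at {5, 13, 19, ∞}: a division algebra.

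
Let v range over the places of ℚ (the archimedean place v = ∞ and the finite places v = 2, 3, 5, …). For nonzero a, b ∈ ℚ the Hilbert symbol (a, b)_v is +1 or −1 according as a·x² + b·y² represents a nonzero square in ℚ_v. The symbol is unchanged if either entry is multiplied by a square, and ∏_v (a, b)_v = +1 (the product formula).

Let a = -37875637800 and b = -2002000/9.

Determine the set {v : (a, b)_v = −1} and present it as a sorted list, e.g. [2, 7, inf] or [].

[3, 5, 11, inf]

(a, b) ≡ (-42, -5005) mod (ℚ^×)²; places V = {2, 3, 5, 7, 11, 13, ∞}.
(a,b)_2: α=3, β=4; u≡3, v≡3 (mod 8); ε(u)ε(v)=1·1, αω(v)=3·1, βω(u)=4·1; sum ≡ 0  ⇒  +1.
(a,b)_7: α=3, u≡1; β=1, v≡3 (mod 7); (1|7)=+1, (3|7)=-1; sign (−1)^1·+1^1·-1^3 = +1.
(a,b)_∞: sgn(-42)=−, sgn(-5005)=−, so -1.
(a,b)_13: α=2, u≡4; β=1, v≡7 (mod 13); (4|13)=+1, (7|13)=-1; sign (−1)^0·+1^1·-1^2 = +1.
(a,b)_11: α=2, u≡8; β=1, v≡8 (mod 11); (8|11)=-1, (8|11)=-1; sign (−1)^0·-1^1·-1^2 = -1.
(a,b)_3: α=3, u≡1; β=-2, v≡2 (mod 3); (1|3)=+1, (2|3)=-1; sign (−1)^0·+1^-2·-1^3 = -1.
(a,b)_5: α=2, u≡3; β=3, v≡1 (mod 5); (3|5)=-1, (1|5)=+1; sign (−1)^0·-1^3·+1^2 = -1.
|Ram(-42, -5005)| = 4, even; anisotropic at {3, 5, 11, ∞}.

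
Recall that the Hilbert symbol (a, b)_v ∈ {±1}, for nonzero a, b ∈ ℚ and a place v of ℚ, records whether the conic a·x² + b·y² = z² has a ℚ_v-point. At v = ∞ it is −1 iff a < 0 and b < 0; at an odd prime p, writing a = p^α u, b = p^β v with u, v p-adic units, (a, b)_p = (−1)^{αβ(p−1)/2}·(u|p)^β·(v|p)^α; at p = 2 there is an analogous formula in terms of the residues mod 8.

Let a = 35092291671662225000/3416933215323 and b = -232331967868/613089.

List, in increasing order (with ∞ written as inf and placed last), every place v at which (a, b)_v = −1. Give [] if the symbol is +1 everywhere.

[3, 5, 7, 13]

(a, b) ≡ (30030, -7) mod (ℚ^×)²; places V = {2, 3, 5, 7, 11, 13, 29, 47, ∞}.
(a,b)_29: α=-4, u≡19; β=-2, v≡1 (mod 29); (19|29)=-1, (1|29)=+1; sign (−1)^0·-1^-2·+1^-4 = +1.
(a,b)_11: α=3, u≡10; β=2, v≡5 (mod 11); (10|11)=-1, (5|11)=+1; sign (−1)^0·-1^2·+1^3 = +1.
(a,b)_7: α=5, u≡5; β=5, v≡6 (mod 7); (5|7)=-1, (6|7)=-1; sign (−1)^1·-1^5·-1^5 = -1.
(a,b)_13: α=7, u≡4; β=4, v≡5 (mod 13); (4|13)=+1, (5|13)=-1; sign (−1)^0·+1^4·-1^7 = -1.
(a,b)_5: α=5, u≡4; β=0, v≡3 (mod 5); (4|5)=+1, (3|5)=-1; sign (−1)^0·+1^0·-1^5 = -1.
(a,b)_47: α=-2, u≡20; β=0, v≡45 (mod 47); (20|47)=-1, (45|47)=-1; sign (−1)^0·-1^0·-1^-2 = +1.
(a,b)_2: α=3, β=2; u≡7, v≡1 (mod 8); ε(u)ε(v)=1·0, αω(v)=3·0, βω(u)=2·0; sum ≡ 0  ⇒  +1.
(a,b)_∞: sgn(30030)=+, sgn(-7)=−, so +1.
(a,b)_3: α=-7, u≡2; β=-6, v≡2 (mod 3); (2|3)=-1, (2|3)=-1; sign (−1)^0·-1^-6·-1^-7 = -1.
(30030, -7 / ℚ) ramifies at {3, 5, 7, 13}: a division algebra.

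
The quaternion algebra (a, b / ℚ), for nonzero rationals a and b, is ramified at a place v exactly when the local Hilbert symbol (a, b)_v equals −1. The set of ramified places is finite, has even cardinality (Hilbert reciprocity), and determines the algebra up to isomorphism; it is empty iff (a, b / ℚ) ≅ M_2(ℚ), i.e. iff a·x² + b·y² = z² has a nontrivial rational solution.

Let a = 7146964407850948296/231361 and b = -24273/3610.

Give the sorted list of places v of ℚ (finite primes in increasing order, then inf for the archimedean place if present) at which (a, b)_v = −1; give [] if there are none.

(a, b) ≡ (7714, -26970) mod (ℚ^×)²; places V = {2, 3, 5, 7, 11, 13, 19, 29, 31, 37, ∞}.
(a,b)_5: α=0, u≡1; β=-1, v≡1 (mod 5); (1|5)=+1, (1|5)=+1; sign (−1)^0·+1^-1·+1^0 = +1.
(a,b)_13: α=-2, u≡11; β=0, v≡7 (mod 13); (11|13)=-1, (7|13)=-1; sign (−1)^0·-1^0·-1^-2 = +1.
(a,b)_3: α=8, u≡1; β=3, v≡1 (mod 3); (1|3)=+1, (1|3)=+1; sign (−1)^0·+1^3·+1^8 = +1.
(a,b)_29: α=3, u≡24; β=1, v≡21 (mod 29); (24|29)=+1, (21|29)=-1; sign (−1)^0·+1^1·-1^3 = -1.
(a,b)_31: α=2, u≡3; β=1, v≡26 (mod 31); (3|31)=-1, (26|31)=-1; sign (−1)^0·-1^1·-1^2 = -1.
(a,b)_37: α=-2, u≡19; β=0, v≡7 (mod 37); (19|37)=-1, (7|37)=+1; sign (−1)^0·-1^0·+1^-2 = +1.
(a,b)_11: α=2, u≡1; β=0, v≡2 (mod 11); (1|11)=+1, (2|11)=-1; sign (−1)^0·+1^0·-1^2 = +1.
(a,b)_∞: sgn(7714)=+, sgn(-26970)=−, so +1.
(a,b)_19: α=3, u≡17; β=-2, v≡18 (mod 19); (17|19)=+1, (18|19)=-1; sign (−1)^0·+1^-2·-1^3 = -1.
(a,b)_2: α=3, β=-1; u≡1, v≡3 (mod 8); ε(u)ε(v)=0·1, αω(v)=3·1, βω(u)=-1·0; sum ≡ 1  ⇒  -1.
(a,b)_7: α=1, u≡5; β=0, v≡2 (mod 7); (5|7)=-1, (2|7)=+1; sign (−1)^0·-1^0·+1^1 = +1.
(7714, -26970 / ℚ) ramifies at {2, 19, 29, 31}: a division algebra.

[2, 19, 29, 31]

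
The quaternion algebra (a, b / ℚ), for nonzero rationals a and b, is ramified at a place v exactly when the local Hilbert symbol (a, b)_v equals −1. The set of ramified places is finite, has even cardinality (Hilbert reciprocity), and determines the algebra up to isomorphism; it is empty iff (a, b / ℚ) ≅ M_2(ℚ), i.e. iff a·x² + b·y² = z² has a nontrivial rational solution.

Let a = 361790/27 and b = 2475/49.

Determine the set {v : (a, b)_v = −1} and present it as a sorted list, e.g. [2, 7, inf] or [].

(a, b) ≡ (8970, 11) mod (ℚ^×)²; places V = {2, 3, 5, 7, 11, 13, 23, ∞}.
(a,b)_3: α=-3, u≡2; β=2, v≡2 (mod 3); (2|3)=-1, (2|3)=-1; sign (−1)^0·-1^2·-1^-3 = -1.
(a,b)_13: α=1, u≡10; β=0, v≡7 (mod 13); (10|13)=+1, (7|13)=-1; sign (−1)^0·+1^0·-1^1 = -1.
(a,b)_7: α=0, u≡5; β=-2, v≡4 (mod 7); (5|7)=-1, (4|7)=+1; sign (−1)^0·-1^-2·+1^0 = +1.
(a,b)_∞: sgn(8970)=+, sgn(11)=+, so +1.
(a,b)_23: α=1, u≡11; β=0, v≡20 (mod 23); (11|23)=-1, (20|23)=-1; sign (−1)^0·-1^0·-1^1 = -1.
(a,b)_2: α=1, β=0; u≡5, v≡3 (mod 8); ε(u)ε(v)=0·1, αω(v)=1·1, βω(u)=0·1; sum ≡ 1  ⇒  -1.
(a,b)_5: α=1, u≡4; β=2, v≡1 (mod 5); (4|5)=+1, (1|5)=+1; sign (−1)^0·+1^2·+1^1 = +1.
(a,b)_11: α=2, u≡4; β=1, v≡1 (mod 11); (4|11)=+1, (1|11)=+1; sign (−1)^0·+1^1·+1^2 = +1.
Ram(8970, 11) = {2, 3, 13, 23}; no ℚ_2-point on the conic.

[2, 3, 13, 23]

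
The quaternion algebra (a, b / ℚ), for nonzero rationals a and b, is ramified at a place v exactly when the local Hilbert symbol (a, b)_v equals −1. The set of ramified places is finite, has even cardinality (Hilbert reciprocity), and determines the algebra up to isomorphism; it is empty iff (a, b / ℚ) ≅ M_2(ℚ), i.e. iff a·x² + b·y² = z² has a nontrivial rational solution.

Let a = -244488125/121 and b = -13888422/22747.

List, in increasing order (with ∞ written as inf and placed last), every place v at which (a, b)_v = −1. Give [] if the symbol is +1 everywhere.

Mod squares: a ≡ -391181, b ≡ -4386. Check v ∈ {∞, 2, 3, 5, 7, 11, 17, 23, 29, 41, 43, 47}.
v=5: a=5^4·(≡4), b=5^0·(≡4) mod 5; (4|5)=+1, (4|5)=+1; (−1)^{4·0·2}·(+1)^0·(+1)^4 = +1.
v=7: a=7^1·(≡5), b=7^0·(≡3) mod 7; (5|7)=-1, (3|7)=-1; (−1)^{1·0·3}·(-1)^0·(-1)^1 = -1.
v=43: a=43^0·(≡18), b=43^-1·(≡18) mod 43; (18|43)=-1, (18|43)=-1; (−1)^{0·-1·21}·(-1)^-1·(-1)^0 = -1.
v=17: a=17^0·(≡5), b=17^1·(≡3) mod 17; (5|17)=-1, (3|17)=-1; (−1)^{0·1·8}·(-1)^1·(-1)^0 = -1.
v=2: v_2(a)=0, v_2(b)=1; units ≡ 3, 7 (mod 8); ε·ε+αω+βω = 1·1+0·0+1·1 ≡ 0  ⇒  (a,b)_2 = +1.
v=41: a=41^1·(≡22), b=41^2·(≡18) mod 41; (22|41)=-1, (18|41)=+1; (−1)^{1·2·20}·(-1)^2·(+1)^1 = +1.
v=∞: -391181 < 0 and -4386 < 0  ⇒  (a,b)_∞ = -1.
v=29: a=29^1·(≡22), b=29^0·(≡5) mod 29; (22|29)=+1, (5|29)=+1; (−1)^{1·0·14}·(+1)^0·(+1)^1 = +1.
v=23: a=23^0·(≡2), b=23^-2·(≡11) mod 23; (2|23)=+1, (11|23)=-1; (−1)^{0·-2·11}·(+1)^-2·(-1)^0 = +1.
v=3: a=3^0·(≡1), b=3^5·(≡2) mod 3; (1|3)=+1, (2|3)=-1; (−1)^{0·5·1}·(+1)^5·(-1)^0 = +1.
v=47: a=47^1·(≡31), b=47^0·(≡16) mod 47; (31|47)=-1, (16|47)=+1; (−1)^{1·0·23}·(-1)^0·(+1)^1 = +1.
v=11: a=11^-2·(≡9), b=11^0·(≡9) mod 11; (9|11)=+1, (9|11)=+1; (−1)^{-2·0·5}·(+1)^0·(+1)^-2 = +1.
|Ram(-391181, -4386)| = 4, even; anisotropic at {7, 17, 43, ∞}.

[7, 17, 43, inf]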